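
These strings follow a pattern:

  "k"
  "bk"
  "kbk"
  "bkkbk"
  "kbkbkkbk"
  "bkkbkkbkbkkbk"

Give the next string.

Each term (from the third on) is the two preceding terms concatenated in order: term 3 = k·bk = kbk.
So term 7 is kbkbkkbk·bkkbkkbkbkkbk.

kbkbkkbkbkkbkkbkbkkbk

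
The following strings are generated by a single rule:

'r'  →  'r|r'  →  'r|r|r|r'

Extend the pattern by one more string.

Each string is two copies of the previous one joined by '|'.
Doubling r|r|r|r with '|' between the halves:

r|r|r|r|r|r|r|r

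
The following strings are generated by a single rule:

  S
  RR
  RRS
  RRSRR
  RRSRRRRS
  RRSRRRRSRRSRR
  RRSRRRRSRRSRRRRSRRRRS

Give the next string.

From term 3 onward, concatenate the last term with the second-to-last: RR·S = RRS, RRS·RR = RRSRR, …
So term 8 is RRSRRRRSRRSRRRRSRRRRS·RRSRRRRSRRSRR.

RRSRRRRSRRSRRRRSRRRRSRRSRRRRSRRSRR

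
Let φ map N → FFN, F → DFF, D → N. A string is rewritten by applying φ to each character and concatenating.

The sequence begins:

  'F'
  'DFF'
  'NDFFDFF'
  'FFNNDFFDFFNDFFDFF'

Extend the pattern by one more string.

Rewriting the 17 symbols of FFNNDFFDFFNDFFDFF one by one yields DFF DFF FFN FFN N DFF DFF N DFF DFF FFN N DFF DFF N DFF DFF; concatenated:

DFFDFFFFNFFNNDFFDFFNDFFDFFFFNNDFFDFFNDFFDFF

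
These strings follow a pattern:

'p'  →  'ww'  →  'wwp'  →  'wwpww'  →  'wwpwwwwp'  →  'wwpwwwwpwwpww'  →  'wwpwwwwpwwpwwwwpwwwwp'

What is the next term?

wwpwwwwpwwpwwwwpwwwwpwwpwwwwpwwpww

From term 3 onward, concatenate the last term with the second-to-last: ww·p = wwp, wwp·ww = wwpww, …
The next term joins wwpwwwwpwwpwwwwpwwwwp and wwpwwwwpwwpww.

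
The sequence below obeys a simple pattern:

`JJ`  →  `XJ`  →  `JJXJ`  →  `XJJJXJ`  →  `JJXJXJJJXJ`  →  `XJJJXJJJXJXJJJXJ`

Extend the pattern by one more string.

Each term (from the third on) is the two preceding terms concatenated in order: term 3 = JJ·XJ = JJXJ.
The next term joins JJXJXJJJXJ and XJJJXJJJXJXJJJXJ.

JJXJXJJJXJXJJJXJJJXJXJJJXJ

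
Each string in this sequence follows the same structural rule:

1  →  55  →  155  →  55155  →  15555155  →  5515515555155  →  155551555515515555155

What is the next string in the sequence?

Each term (from the third on) is the two preceding terms concatenated in order: term 3 = 1·55 = 155.
The next term joins 5515515555155 and 155551555515515555155.

5515515555155155551555515515555155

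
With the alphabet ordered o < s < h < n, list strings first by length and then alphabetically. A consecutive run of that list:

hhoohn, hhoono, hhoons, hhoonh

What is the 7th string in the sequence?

hhosos

Advancing 3 positions from hhoonh through hhoonh → hhoonn → hhosoo reaches term 7.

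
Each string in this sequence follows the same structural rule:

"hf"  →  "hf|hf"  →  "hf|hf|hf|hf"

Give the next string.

Each string is two copies of the previous one joined by '|'.
One more doubling of hf|hf|hf|hf gives the answer.

hf|hf|hf|hf|hf|hf|hf|hf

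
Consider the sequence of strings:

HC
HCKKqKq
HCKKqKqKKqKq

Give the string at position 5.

HCKKqKqKKqKqKKqKqKKqKq

Every step adds KKqKq to the end: s(k+1) = s(k)·KKqKq.
From HCKKqKqKKqKq, 2 further steps: HCKKqKqKKqKq → HCKKqKqKKqKqKKqKq → (answer).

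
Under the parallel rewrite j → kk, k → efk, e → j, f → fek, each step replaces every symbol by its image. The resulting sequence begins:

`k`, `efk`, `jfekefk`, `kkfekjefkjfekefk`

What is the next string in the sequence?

Replace each of the 16 characters of kkfekjefkjfekefk in place — efk efk fek j efk kk j fek efk kk fek j efk j fek efk — and concatenate.

efkefkfekjefkkkjfekefkkkfekjefkjfekefk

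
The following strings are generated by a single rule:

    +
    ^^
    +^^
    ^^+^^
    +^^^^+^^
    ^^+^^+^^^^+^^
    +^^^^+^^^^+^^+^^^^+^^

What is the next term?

^^+^^+^^^^+^^+^^^^+^^^^+^^+^^^^+^^

From term 3 onward, concatenate the second-to-last term with the last: +·^^ = +^^, ^^·+^^ = ^^+^^, …
Continuing: ^^+^^+^^^^+^^ · +^^^^+^^^^+^^+^^^^+^^ gives term 8.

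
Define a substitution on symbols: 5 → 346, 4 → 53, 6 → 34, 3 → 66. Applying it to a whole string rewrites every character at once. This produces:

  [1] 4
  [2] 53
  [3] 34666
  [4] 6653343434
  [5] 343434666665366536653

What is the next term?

665366536653343434343434666343434666343434666

Replace each of the 21 characters of 343434666665366536653 in place — 66 53 66 53 66 53 34 34 34 34 34 346 66 34 34 346 66 34 34 346 66 — and concatenate.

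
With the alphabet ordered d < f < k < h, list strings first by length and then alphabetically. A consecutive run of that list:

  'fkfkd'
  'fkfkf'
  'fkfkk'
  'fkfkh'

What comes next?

Find the rightmost character of fkfkh below h, bump it to the next letter, and reset everything to its right to d.

fkfhd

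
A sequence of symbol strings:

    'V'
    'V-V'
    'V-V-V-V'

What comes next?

Every step duplicates the string with '-' between the halves.
Doubling V-V-V-V with '-' between the halves:

V-V-V-V-V-V-V-V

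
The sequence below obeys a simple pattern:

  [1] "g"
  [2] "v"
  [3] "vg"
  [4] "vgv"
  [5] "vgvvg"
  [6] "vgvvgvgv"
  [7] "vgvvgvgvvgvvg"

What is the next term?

vgvvgvgvvgvvgvgvvgvgv

This is a Fibonacci-style word recurrence s(k) = s(k−1)·s(k−2): e.g. v·g = vg.
So term 8 is vgvvgvgvvgvvg·vgvvgvgv.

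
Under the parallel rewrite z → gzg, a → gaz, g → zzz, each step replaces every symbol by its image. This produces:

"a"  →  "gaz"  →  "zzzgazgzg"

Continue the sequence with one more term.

gzggzggzgzzzgazgzgzzzgzgzzz

Apply φ to zzzgazgzg symbol by symbol: z→gzg, z→gzg, z→gzg, g→zzz, a→gaz, z→gzg, g→zzz, z→gzg, g→zzz; joined: gzg gzg gzg zzz gaz gzg zzz gzg zzz.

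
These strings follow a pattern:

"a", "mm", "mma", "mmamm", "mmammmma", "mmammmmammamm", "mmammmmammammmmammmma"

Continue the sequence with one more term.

This is a Fibonacci-style word recurrence s(k) = s(k−1)·s(k−2): e.g. mm·a = mma.
So term 8 is mmammmmammammmmammmma·mmammmmammamm.

mmammmmammammmmammmmammammmmammamm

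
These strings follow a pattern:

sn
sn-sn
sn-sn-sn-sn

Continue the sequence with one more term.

s(k+1) = s(k)·-·s(k) — each term doubles the last with '-' between the halves.
So the next term is two copies of sn-sn-sn-sn with '-' between the halves.

sn-sn-sn-sn-sn-sn-sn-sn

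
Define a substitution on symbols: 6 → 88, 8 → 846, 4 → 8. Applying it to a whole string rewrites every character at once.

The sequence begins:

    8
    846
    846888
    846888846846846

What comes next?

Applying the rule to each of the 15 symbols of 846888846846846 gives the pieces 846 8 88 846 846 846 846 8 88 846 8 88 846 8 88, which concatenate to the answer.

846888846846846846888846888846888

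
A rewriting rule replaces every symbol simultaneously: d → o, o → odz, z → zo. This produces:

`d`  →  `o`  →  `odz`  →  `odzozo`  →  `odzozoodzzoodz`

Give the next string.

odzozoodzzoodzodzozozoodzodzozo

φ(odzozoodzzoodz) expands symbol-by-symbol to odz o zo odz zo odz odz o zo zo odz odz o zo; joining the 14 pieces gives the next term.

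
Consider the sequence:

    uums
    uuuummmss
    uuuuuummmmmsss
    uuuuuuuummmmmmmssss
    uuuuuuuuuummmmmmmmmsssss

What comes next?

uuuuuuuuuuuummmmmmmmmmmssssss

Term n consists of 2n u's, followed by 2n-1 m's, followed by n s's (n = 1, 2, …).
Setting n = 6 gives 12, 11, 6 characters in each block.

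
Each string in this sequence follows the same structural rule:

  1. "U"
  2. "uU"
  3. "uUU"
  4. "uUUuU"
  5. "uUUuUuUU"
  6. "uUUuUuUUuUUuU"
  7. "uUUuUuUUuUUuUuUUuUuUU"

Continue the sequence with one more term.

Each term (from the third on) is the previous term followed by the one before it: term 3 = uU·U = uUU.
The next term joins uUUuUuUUuUUuUuUUuUuUU and uUUuUuUUuUUuU.

uUUuUuUUuUUuUuUUuUuUUuUUuUuUUuUUuU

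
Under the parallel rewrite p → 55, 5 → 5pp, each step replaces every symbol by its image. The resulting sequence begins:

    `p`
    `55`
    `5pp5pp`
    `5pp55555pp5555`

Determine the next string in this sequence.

Rewriting the 14 symbols of 5pp55555pp5555 one by one yields 5pp 55 55 5pp 5pp 5pp 5pp 5pp 55 55 5pp 5pp 5pp 5pp; concatenated:

5pp55555pp5pp5pp5pp5pp55555pp5pp5pp5pp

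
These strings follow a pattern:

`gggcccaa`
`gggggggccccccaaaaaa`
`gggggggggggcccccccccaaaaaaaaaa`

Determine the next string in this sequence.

gggggggggggggggccccccccccccaaaaaaaaaaaaaa

Term n consists of 4n-1 g's, followed by 3n c's, followed by 4n-2 a's (n = 1, 2, …).
For the next term, n = 4, so the run lengths are 15, 12, 14.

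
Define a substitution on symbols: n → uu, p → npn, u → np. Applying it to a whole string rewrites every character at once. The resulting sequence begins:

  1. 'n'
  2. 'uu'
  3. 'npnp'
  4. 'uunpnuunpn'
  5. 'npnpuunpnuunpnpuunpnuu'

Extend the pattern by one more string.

Rewriting the 22 symbols of npnpuunpnuunpnpuunpnuu one by one yields uu npn uu npn np np uu npn uu np np uu npn uu npn np np uu npn uu np np; concatenated:

uunpnuunpnnpnpuunpnuunpnpuunpnuunpnnpnpuunpnuunpnp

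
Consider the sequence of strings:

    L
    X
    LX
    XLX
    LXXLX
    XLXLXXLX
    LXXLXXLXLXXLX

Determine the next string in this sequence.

XLXLXXLXLXXLXXLXLXXLX

From term 3 onward, concatenate the second-to-last term with the last: L·X = LX, X·LX = XLX, …
The next term joins XLXLXXLX and LXXLXXLXLXXLX.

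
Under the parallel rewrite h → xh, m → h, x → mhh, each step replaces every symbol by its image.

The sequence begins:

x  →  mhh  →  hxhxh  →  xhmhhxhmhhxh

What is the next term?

mhhxhhxhxhmhhxhhxhxhmhhxh

Apply φ to xhmhhxhmhhxh symbol by symbol: x→mhh, h→xh, m→h, h→xh, h→xh, x→mhh, h→xh, m→h, h→xh, h→xh, x→mhh, h→xh; joined: mhh xh h xh xh mhh xh h xh xh mhh xh.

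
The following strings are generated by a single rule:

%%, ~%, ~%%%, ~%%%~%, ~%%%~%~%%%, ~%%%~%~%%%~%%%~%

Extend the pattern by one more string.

~%%%~%~%%%~%%%~%~%%%~%~%%%

From term 3 onward, concatenate the last term with the second-to-last: ~%·%% = ~%%%, ~%%%·~% = ~%%%~%, …
The next term joins ~%%%~%~%%%~%%%~% and ~%%%~%~%%%.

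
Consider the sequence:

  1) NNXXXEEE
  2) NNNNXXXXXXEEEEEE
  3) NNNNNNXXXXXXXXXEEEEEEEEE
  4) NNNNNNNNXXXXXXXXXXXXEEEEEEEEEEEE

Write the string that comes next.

Reading off run lengths: N runs 2, 4, 6, 8; X runs 3, 6, 9, 12; E runs 3, 6, 9, 12 — each is linear in n (n = 1, 2, …).
At n = 5 the blocks have lengths 10, 15, 15.

NNNNNNNNNNXXXXXXXXXXXXXXXEEEEEEEEEEEEEEE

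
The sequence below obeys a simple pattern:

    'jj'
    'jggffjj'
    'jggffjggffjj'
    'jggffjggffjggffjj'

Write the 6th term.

jggffjggffjggffjggffjggffjj

The strings grow by a fixed prefix jggff each time.
From jggffjggffjggffjj, 2 further steps: jggffjggffjggffjj → jggffjggffjggffjggffjj → (answer).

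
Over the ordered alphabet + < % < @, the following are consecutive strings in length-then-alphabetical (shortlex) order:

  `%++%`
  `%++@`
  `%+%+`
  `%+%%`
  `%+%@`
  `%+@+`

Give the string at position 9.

%%++

Advancing 3 positions from %+@+ through %+@+ → %+@% → %+@@ reaches term 9.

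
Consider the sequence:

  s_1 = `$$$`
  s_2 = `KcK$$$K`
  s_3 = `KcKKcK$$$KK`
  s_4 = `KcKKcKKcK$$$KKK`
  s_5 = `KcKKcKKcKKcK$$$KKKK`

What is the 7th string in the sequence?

s(k+1) = KcK·s(k)·K, so each term gains KcK as a prefix and K as a suffix.
From KcKKcKKcKKcK$$$KKKK, 2 further steps: KcKKcKKcKKcK$$$KKKK → KcKKcKKcKKcKKcK$$$KKKKK → (answer).

KcKKcKKcKKcKKcKKcK$$$KKKKKK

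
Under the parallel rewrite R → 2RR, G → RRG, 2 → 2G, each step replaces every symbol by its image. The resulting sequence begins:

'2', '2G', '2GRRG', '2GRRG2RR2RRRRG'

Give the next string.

2GRRG2RR2RRRRG2G2RR2RR2G2RR2RR2RR2RRRRG

Replace each of the 14 characters of 2GRRG2RR2RRRRG in place — 2G RRG 2RR 2RR RRG 2G 2RR 2RR 2G 2RR 2RR 2RR 2RR RRG — and concatenate.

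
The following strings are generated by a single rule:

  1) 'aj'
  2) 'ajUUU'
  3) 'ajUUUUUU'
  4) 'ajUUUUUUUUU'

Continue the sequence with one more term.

Each term is the previous one with UUU appended.
Applying this once more to ajUUUUUUUUU:

ajUUUUUUUUUUUU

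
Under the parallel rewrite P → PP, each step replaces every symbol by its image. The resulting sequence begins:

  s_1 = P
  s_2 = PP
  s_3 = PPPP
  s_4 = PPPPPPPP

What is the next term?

PPPPPPPPPPPPPPPP

Expanding PPPPPPPP: P→PP, P→PP, P→PP, P→PP, P→PP, P→PP, P→PP, P→PP. Concatenated: PP PP PP PP PP PP PP PP.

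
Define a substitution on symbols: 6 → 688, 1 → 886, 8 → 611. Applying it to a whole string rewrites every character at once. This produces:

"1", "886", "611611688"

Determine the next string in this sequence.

688886886688886886688611611

Apply φ to 611611688 symbol by symbol: 6→688, 1→886, 1→886, 6→688, 1→886, 1→886, 6→688, 8→611, 8→611; joined: 688 886 886 688 886 886 688 611 611.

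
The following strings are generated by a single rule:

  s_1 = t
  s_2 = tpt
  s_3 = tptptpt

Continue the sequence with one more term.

tptptptptptptpt

Each string is two copies of the previous one joined by 'p'.
So the next term is two copies of tptptpt with 'p' between the halves.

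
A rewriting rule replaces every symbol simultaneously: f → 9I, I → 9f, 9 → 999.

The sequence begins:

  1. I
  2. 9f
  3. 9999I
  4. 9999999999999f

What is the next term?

φ(9999999999999f) expands symbol-by-symbol to 999 999 999 999 999 999 999 999 999 999 999 999 999 9I; joining the 14 pieces gives the next term.

9999999999999999999999999999999999999999I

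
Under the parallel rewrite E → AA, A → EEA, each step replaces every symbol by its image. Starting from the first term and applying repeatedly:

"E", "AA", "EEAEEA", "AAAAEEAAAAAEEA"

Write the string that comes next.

Rewriting the 14 symbols of AAAAEEAAAAAEEA one by one yields EEA EEA EEA EEA AA AA EEA EEA EEA EEA EEA AA AA EEA; concatenated:

EEAEEAEEAEEAAAAAEEAEEAEEAEEAEEAAAAAEEA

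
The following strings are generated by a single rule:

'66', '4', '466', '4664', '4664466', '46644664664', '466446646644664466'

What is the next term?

46644664664466446646644664664

This is a Fibonacci-style word recurrence s(k) = s(k−1)·s(k−2): e.g. 4·66 = 466.
The next term joins 466446646644664466 and 46644664664.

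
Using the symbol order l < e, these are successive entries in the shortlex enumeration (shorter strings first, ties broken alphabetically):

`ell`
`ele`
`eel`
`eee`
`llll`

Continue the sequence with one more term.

Treat llll as a base-2 numeral over the given alphabet and add one, carrying through any trailing e's.

llle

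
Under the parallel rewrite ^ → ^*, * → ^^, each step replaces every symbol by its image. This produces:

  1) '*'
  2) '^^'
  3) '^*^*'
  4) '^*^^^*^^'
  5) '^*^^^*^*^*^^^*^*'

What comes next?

^*^^^*^*^*^^^*^^^*^^^*^*^*^^^*^^

φ(^*^^^*^*^*^^^*^*) expands symbol-by-symbol to ^* ^^ ^* ^* ^* ^^ ^* ^^ ^* ^^ ^* ^* ^* ^^ ^* ^^; joining the 16 pieces gives the next term.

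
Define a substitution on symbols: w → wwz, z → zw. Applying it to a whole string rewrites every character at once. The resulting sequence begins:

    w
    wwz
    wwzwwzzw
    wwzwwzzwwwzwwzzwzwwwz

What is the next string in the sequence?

Replace each of the 21 characters of wwzwwzzwwwzwwzzwzwwwz in place — wwz wwz zw wwz wwz zw zw wwz wwz wwz zw wwz wwz zw zw wwz zw wwz wwz wwz zw — and concatenate.

wwzwwzzwwwzwwzzwzwwwzwwzwwzzwwwzwwzzwzwwwzzwwwzwwzwwzzw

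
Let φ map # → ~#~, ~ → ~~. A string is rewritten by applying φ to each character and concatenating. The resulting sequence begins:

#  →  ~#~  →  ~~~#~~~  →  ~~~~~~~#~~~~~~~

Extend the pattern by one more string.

Rewriting the 15 symbols of ~~~~~~~#~~~~~~~ one by one yields ~~ ~~ ~~ ~~ ~~ ~~ ~~ ~#~ ~~ ~~ ~~ ~~ ~~ ~~ ~~; concatenated:

~~~~~~~~~~~~~~~#~~~~~~~~~~~~~~~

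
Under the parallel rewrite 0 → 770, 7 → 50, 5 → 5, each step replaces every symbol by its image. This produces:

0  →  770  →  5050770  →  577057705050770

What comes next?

5505077055050770577057705050770

φ(577057705050770) expands symbol-by-symbol to 5 50 50 770 5 50 50 770 5 770 5 770 50 50 770; joining the 15 pieces gives the next term.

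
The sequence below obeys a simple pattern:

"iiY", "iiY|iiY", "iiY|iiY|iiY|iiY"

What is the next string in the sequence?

iiY|iiY|iiY|iiY|iiY|iiY|iiY|iiY

s(k+1) = s(k)·|·s(k) — each term doubles the last with '|' between the halves.
One more doubling of iiY|iiY|iiY|iiY gives the answer.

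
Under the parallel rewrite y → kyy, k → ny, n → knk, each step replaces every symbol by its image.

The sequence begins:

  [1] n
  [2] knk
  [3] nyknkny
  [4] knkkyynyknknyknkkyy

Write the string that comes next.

Replace each of the 19 characters of knkkyynyknknyknkkyy in place — ny knk ny ny kyy kyy knk kyy ny knk ny knk kyy ny knk ny ny kyy kyy — and concatenate.

nyknknynykyykyyknkkyynyknknyknkkyynyknknynykyykyy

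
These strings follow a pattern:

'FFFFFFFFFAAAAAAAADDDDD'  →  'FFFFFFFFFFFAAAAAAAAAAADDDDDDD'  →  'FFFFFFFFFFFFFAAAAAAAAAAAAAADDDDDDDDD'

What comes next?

Term n consists of 2n+3 F's, followed by 3n-1 A's, followed by 2n-1 D's, where the shown terms are n = 3, 4, 5.
For the next term, n = 6, so the run lengths are 15, 17, 11.

FFFFFFFFFFFFFFFAAAAAAAAAAAAAAAAADDDDDDDDDDD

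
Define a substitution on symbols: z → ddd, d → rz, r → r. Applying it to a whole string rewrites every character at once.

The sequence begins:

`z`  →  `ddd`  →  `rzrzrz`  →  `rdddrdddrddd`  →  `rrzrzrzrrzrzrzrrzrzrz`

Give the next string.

Applying the rule to each of the 21 symbols of rrzrzrzrrzrzrzrrzrzrz gives the pieces r r ddd r ddd r ddd r r ddd r ddd r ddd r r ddd r ddd r ddd, which concatenate to the answer.

rrdddrdddrdddrrdddrdddrdddrrdddrdddrddd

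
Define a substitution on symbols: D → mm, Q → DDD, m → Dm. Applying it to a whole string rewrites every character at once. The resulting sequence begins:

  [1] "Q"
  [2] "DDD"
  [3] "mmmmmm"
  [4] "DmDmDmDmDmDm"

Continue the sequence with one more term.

mmDmmmDmmmDmmmDmmmDmmmDm

Expanding DmDmDmDmDmDm: D→mm, m→Dm, D→mm, m→Dm, D→mm, m→Dm, D→mm, m→Dm, D→mm, m→Dm, D→mm, m→Dm. Concatenated: mm Dm mm Dm mm Dm mm Dm mm Dm mm Dm.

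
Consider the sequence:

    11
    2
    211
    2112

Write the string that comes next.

2112211

This is a Fibonacci-style word recurrence s(k) = s(k−1)·s(k−2): e.g. 2·11 = 211.
So term 5 is 2112·211.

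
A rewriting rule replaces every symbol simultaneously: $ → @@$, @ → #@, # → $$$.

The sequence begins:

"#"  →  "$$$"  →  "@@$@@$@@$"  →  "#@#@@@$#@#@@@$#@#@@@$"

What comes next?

Rewriting the 21 symbols of #@#@@@$#@#@@@$#@#@@@$ one by one yields $$$ #@ $$$ #@ #@ #@ @@$ $$$ #@ $$$ #@ #@ #@ @@$ $$$ #@ $$$ #@ #@ #@ @@$; concatenated:

$$$#@$$$#@#@#@@@$$$$#@$$$#@#@#@@@$$$$#@$$$#@#@#@@@$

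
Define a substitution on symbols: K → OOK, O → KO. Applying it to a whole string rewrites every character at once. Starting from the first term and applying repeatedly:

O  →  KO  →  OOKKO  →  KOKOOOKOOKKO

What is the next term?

Apply φ to KOKOOOKOOKKO symbol by symbol: K→OOK, O→KO, K→OOK, O→KO, O→KO, O→KO, K→OOK, O→KO, O→KO, K→OOK, K→OOK, O→KO; joined: OOK KO OOK KO KO KO OOK KO KO OOK OOK KO.

OOKKOOOKKOKOKOOOKKOKOOOKOOKKO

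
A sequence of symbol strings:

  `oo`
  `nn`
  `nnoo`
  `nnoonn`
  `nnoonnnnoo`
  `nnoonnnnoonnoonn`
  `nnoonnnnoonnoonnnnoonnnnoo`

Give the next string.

nnoonnnnoonnoonnnnoonnnnoonnoonnnnoonnoonn

Each term (from the third on) is the previous term followed by the one before it: term 3 = nn·oo = nnoo.
The next term joins nnoonnnnoonnoonnnnoonnnnoo and nnoonnnnoonnoonn.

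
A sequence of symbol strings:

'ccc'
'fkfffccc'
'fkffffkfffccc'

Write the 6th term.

fkffffkffffkffffkffffkfffccc

Every step adds fkfff at the front: s(k+1) = fkfff·s(k).
From fkffffkfffccc, 3 further steps: fkffffkfffccc → fkffffkffffkfffccc → fkffffkffffkffffkfffccc → (answer).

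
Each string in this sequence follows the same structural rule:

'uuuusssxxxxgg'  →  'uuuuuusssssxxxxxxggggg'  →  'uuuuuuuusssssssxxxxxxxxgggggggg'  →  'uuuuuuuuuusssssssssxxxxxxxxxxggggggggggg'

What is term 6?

uuuuuuuuuuuuuusssssssssssssxxxxxxxxxxxxxxggggggggggggggggg

The n-th term is 2n+2 u's then 2n+1 s's then 2n+2 x's then 3n-1 g's (n = 1, 2, …).
Setting n = 6 gives 14, 13, 14, 17 characters in each block.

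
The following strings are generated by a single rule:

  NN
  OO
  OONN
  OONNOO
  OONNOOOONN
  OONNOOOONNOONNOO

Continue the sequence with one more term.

OONNOOOONNOONNOOOONNOOOONN

Each term (from the third on) is the previous term followed by the one before it: term 3 = OO·NN = OONN.
So term 7 is OONNOOOONNOONNOO·OONNOOOONN.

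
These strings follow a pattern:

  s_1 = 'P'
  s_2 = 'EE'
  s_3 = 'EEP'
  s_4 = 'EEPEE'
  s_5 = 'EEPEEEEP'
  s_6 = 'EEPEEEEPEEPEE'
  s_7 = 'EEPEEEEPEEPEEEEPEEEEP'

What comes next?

This is a Fibonacci-style word recurrence s(k) = s(k−1)·s(k−2): e.g. EE·P = EEP.
The next term joins EEPEEEEPEEPEEEEPEEEEP and EEPEEEEPEEPEE.

EEPEEEEPEEPEEEEPEEEEPEEPEEEEPEEPEE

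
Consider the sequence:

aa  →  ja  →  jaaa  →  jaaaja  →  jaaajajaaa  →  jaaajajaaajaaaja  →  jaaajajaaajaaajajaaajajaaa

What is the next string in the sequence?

Each term (from the third on) is the previous term followed by the one before it: term 3 = ja·aa = jaaa.
Continuing: jaaajajaaajaaajajaaajajaaa · jaaajajaaajaaaja gives term 8.

jaaajajaaajaaajajaaajajaaajaaajajaaajaaaja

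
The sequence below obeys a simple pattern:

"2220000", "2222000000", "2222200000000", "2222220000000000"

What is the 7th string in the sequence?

2222222220000000000000000

Each string has the form 2^{n+1} 0^{2n}, where the shown terms are n = 2, 3, 4, 5.
At n = 8 the blocks have lengths 9, 16.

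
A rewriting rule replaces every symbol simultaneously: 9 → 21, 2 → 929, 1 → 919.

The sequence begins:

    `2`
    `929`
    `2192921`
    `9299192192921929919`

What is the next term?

φ(9299192192921929919) expands symbol-by-symbol to 21 929 21 21 919 21 929 919 21 929 21 929 919 21 929 21 21 919 21; joining the 19 pieces gives the next term.

21929212191921929919219292192991921929212191921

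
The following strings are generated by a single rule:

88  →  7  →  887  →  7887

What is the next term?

This is a Fibonacci-style word recurrence s(k) = s(k−2)·s(k−1): e.g. 88·7 = 887.
Continuing: 887 · 7887 gives term 5.

8877887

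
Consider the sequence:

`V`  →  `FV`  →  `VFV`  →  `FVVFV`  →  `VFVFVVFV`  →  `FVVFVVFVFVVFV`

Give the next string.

VFVFVVFVFVVFVVFVFVVFV

From term 3 onward, concatenate the second-to-last term with the last: V·FV = VFV, FV·VFV = FVVFV, …
Continuing: VFVFVVFV · FVVFVVFVFVVFV gives term 7.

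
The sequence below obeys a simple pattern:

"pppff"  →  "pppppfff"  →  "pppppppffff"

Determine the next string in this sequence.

pppppppppfffff

The n-th term is 2n+1 p's then n+1 f's (n = 1, 2, …).
For the next term, n = 4, so the run lengths are 9, 5.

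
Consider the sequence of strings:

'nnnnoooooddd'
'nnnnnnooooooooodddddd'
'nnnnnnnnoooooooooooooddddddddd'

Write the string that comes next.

nnnnnnnnnnooooooooooooooooodddddddddddd

Term n consists of 2n+2 n's, followed by 4n+1 o's, followed by 3n d's (n = 1, 2, …).
For the next term, n = 4, so the run lengths are 10, 17, 12.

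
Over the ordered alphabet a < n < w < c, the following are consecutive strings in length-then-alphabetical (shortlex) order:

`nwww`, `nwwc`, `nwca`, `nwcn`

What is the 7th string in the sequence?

Stepping forward 3 times from nwcn: nwcn → nwcw → nwcc, then the target.

ncaa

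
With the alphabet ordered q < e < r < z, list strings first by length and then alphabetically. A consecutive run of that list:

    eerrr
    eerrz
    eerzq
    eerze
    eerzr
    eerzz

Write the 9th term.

Stepping forward 3 times from eerzz: eerzz → eezqq → eezqe, then the target.

eezqr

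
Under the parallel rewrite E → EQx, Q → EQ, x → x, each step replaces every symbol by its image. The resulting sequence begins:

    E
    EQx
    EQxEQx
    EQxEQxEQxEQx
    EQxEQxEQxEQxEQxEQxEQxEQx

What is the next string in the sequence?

Rewriting the 24 symbols of EQxEQxEQxEQxEQxEQxEQxEQx one by one yields EQx EQ x EQx EQ x EQx EQ x EQx EQ x EQx EQ x EQx EQ x EQx EQ x EQx EQ x; concatenated:

EQxEQxEQxEQxEQxEQxEQxEQxEQxEQxEQxEQxEQxEQxEQxEQx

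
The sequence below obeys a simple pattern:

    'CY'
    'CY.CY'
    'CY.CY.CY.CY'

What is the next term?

Each string is two copies of the previous one joined by '.'.
Doubling CY.CY.CY.CY with '.' between the halves:

CY.CY.CY.CY.CY.CY.CY.CY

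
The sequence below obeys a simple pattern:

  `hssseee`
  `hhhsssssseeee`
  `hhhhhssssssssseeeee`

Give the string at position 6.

Term n consists of 2n-1 h's, followed by 3n s's, followed by n+2 e's (n = 1, 2, …).
Setting n = 6 gives 11, 18, 8 characters in each block.

hhhhhhhhhhhsssssssssssssssssseeeeeeee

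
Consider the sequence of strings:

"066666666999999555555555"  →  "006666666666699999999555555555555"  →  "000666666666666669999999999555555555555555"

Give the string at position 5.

000006666666666666666666699999999999999555555555555555555555

Each string has the form 0^{n-1} 6^{3n+2} 9^{2n+2} 5^{3n+3}, where the shown terms are n = 2, 3, 4.
Setting n = 6 gives 5, 20, 14, 21 characters in each block.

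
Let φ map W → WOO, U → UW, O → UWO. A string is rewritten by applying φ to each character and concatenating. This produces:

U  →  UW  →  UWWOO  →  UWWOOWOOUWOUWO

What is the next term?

UWWOOWOOUWOUWOWOOUWOUWOUWWOOUWOUWWOOUWO

Replace each of the 14 characters of UWWOOWOOUWOUWO in place — UW WOO WOO UWO UWO WOO UWO UWO UW WOO UWO UW WOO UWO — and concatenate.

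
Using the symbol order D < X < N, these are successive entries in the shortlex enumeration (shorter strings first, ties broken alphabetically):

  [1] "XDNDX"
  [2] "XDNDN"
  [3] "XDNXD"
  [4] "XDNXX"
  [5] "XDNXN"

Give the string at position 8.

XDNNN

Stepping forward 3 times from XDNXN: XDNXN → XDNND → XDNNX, then the target.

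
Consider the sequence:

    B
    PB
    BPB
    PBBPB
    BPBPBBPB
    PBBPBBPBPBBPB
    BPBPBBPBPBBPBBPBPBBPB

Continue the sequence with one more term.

Each term (from the third on) is the two preceding terms concatenated in order: term 3 = B·PB = BPB.
Continuing: PBBPBBPBPBBPB · BPBPBBPBPBBPBBPBPBBPB gives term 8.

PBBPBBPBPBBPBBPBPBBPBPBBPBBPBPBBPB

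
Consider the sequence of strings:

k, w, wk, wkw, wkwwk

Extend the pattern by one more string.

Each term (from the third on) is the previous term followed by the one before it: term 3 = w·k = wk.
So term 6 is wkwwk·wkw.

wkwwkwkw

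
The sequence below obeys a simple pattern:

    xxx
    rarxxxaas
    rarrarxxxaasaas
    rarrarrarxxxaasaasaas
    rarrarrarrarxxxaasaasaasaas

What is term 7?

s(k+1) = rar·s(k)·aas, so each term gains rar as a prefix and aas as a suffix.
From rarrarrarrarxxxaasaasaasaas, 2 further steps: rarrarrarrarxxxaasaasaasaas → rarrarrarrarrarxxxaasaasaasaasaas → (answer).

rarrarrarrarrarrarxxxaasaasaasaasaasaas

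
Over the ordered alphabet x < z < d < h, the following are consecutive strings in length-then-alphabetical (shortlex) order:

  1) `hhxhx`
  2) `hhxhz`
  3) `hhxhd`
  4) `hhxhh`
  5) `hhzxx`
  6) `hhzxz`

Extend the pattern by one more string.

hhzxd

The successor of hhzxz increments the rightmost position that isn't already h and resets every position after it to x.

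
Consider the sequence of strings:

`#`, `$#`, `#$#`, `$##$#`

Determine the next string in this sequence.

This is a Fibonacci-style word recurrence s(k) = s(k−2)·s(k−1): e.g. #·$# = #$#.
Continuing: #$# · $##$# gives term 5.

#$#$##$#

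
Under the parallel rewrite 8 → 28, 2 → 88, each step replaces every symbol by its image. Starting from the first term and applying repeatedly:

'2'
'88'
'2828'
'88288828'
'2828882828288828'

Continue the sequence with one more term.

88288828282888288828882828288828

Replace each of the 16 characters of 2828882828288828 in place — 88 28 88 28 28 28 88 28 88 28 88 28 28 28 88 28 — and concatenate.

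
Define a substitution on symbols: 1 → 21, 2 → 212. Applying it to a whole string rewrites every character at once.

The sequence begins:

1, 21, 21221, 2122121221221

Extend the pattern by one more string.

Rewriting the 13 symbols of 2122121221221 one by one yields 212 21 212 212 21 212 21 212 212 21 212 212 21; concatenated:

2122121221221212212122122121221221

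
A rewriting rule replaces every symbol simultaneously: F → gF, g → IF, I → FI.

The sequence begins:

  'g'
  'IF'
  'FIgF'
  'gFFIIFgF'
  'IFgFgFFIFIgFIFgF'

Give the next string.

Replace each of the 16 characters of IFgFgFFIFIgFIFgF in place — FI gF IF gF IF gF gF FI gF FI IF gF FI gF IF gF — and concatenate.

FIgFIFgFIFgFgFFIgFFIIFgFFIgFIFgF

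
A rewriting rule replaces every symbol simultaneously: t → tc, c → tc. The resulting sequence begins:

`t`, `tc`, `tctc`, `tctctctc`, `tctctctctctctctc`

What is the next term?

Replace each of the 16 characters of tctctctctctctctc in place — tc tc tc tc tc tc tc tc tc tc tc tc tc tc tc tc — and concatenate.

tctctctctctctctctctctctctctctctc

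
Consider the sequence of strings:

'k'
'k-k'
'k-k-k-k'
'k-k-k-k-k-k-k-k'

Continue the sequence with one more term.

k-k-k-k-k-k-k-k-k-k-k-k-k-k-k-k

Every step duplicates the string with '-' between the halves.
One more doubling of k-k-k-k-k-k-k-k gives the answer.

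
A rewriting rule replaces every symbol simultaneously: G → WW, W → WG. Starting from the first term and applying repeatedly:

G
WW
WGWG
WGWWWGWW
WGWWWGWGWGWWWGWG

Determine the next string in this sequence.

Applying the rule to each of the 16 symbols of WGWWWGWGWGWWWGWG gives the pieces WG WW WG WG WG WW WG WW WG WW WG WG WG WW WG WW, which concatenate to the answer.

WGWWWGWGWGWWWGWWWGWWWGWGWGWWWGWW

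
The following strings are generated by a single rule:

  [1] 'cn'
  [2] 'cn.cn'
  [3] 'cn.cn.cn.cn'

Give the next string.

cn.cn.cn.cn.cn.cn.cn.cn

Each string is two copies of the previous one joined by '.'.
One more doubling of cn.cn.cn.cn gives the answer.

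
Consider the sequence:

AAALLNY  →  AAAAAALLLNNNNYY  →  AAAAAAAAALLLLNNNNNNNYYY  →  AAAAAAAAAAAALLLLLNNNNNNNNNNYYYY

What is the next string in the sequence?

Reading off run lengths: A runs 3, 6, 9, 12; L runs 2, 3, 4, 5; N runs 1, 4, 7, 10; Y runs 1, 2, 3, 4 — each is linear in n (n = 1, 2, …).
At n = 5 the blocks have lengths 15, 6, 13, 5.

AAAAAAAAAAAAAAALLLLLLNNNNNNNNNNNNNYYYYY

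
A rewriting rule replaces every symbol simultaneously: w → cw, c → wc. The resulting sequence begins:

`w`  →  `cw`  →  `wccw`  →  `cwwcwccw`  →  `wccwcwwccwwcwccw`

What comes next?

φ(wccwcwwccwwcwccw) expands symbol-by-symbol to cw wc wc cw wc cw cw wc wc cw cw wc cw wc wc cw; joining the 16 pieces gives the next term.

cwwcwccwwccwcwwcwccwcwwccwwcwccw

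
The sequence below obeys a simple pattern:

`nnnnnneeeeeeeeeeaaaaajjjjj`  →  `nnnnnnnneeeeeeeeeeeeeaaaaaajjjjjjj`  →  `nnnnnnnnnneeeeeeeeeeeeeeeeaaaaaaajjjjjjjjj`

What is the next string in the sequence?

The n-th term is 2n n's then 3n+1 e's then n+2 a's then 2n-1 j's, where the shown terms are n = 3, 4, 5.
For the next term, n = 6, so the run lengths are 12, 19, 8, 11.

nnnnnnnnnnnneeeeeeeeeeeeeeeeeeeaaaaaaaajjjjjjjjjjj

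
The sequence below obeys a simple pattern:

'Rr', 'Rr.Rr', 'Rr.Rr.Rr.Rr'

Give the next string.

Rr.Rr.Rr.Rr.Rr.Rr.Rr.Rr

Each string is two copies of the previous one joined by '.'.
One more doubling of Rr.Rr.Rr.Rr gives the answer.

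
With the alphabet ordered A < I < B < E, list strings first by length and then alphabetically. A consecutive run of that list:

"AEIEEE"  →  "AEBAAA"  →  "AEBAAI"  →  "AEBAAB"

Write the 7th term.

AEBAII

Advancing 3 positions from AEBAAB through AEBAAB → AEBAAE → AEBAIA reaches term 7.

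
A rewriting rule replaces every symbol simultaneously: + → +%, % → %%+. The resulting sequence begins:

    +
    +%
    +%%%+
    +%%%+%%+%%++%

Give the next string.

Rewriting the 13 symbols of +%%%+%%+%%++% one by one yields +% %%+ %%+ %%+ +% %%+ %%+ +% %%+ %%+ +% +% %%+; concatenated:

+%%%+%%+%%++%%%+%%++%%%+%%++%+%%%+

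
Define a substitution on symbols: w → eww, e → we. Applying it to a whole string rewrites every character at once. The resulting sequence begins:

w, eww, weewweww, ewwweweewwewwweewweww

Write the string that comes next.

weewwewwewwweewwweweewwewwweewwewwewwweweewwewwweewweww

Applying the rule to each of the 21 symbols of ewwweweewwewwweewweww gives the pieces we eww eww eww we eww we we eww eww we eww eww eww we we eww eww we eww eww, which concatenate to the answer.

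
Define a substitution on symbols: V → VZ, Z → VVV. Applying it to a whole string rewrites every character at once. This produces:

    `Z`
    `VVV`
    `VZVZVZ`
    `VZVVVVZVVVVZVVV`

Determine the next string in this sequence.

Rewriting the 15 symbols of VZVVVVZVVVVZVVV one by one yields VZ VVV VZ VZ VZ VZ VVV VZ VZ VZ VZ VVV VZ VZ VZ; concatenated:

VZVVVVZVZVZVZVVVVZVZVZVZVVVVZVZVZ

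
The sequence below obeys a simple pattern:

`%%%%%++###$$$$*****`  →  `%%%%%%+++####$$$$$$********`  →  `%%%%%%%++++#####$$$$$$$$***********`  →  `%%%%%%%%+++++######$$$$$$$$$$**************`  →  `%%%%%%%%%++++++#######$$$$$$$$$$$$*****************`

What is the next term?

The n-th term is n+3 %'s then n +'s then n+1 #'s then 2n $'s then 3n-1 *'s, where the shown terms are n = 2, 3, 4, 5, 6.
At n = 7 the blocks have lengths 10, 7, 8, 14, 20.

%%%%%%%%%%+++++++########$$$$$$$$$$$$$$********************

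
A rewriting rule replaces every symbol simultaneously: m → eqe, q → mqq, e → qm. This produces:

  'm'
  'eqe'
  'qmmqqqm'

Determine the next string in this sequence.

mqqeqeeqemqqmqqmqqeqe

Rewriting each symbol of qmmqqqm: q→mqq, m→eqe, m→eqe, q→mqq, q→mqq, q→mqq, m→eqe, which concatenates to mqq eqe eqe mqq mqq mqq eqe.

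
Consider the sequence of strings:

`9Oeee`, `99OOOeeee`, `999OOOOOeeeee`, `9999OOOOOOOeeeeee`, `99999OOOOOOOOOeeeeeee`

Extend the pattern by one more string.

999999OOOOOOOOOOOeeeeeeee

Term n consists of n 9's, followed by 2n-1 O's, followed by n+2 e's (n = 1, 2, …).
At n = 6 the blocks have lengths 6, 11, 8.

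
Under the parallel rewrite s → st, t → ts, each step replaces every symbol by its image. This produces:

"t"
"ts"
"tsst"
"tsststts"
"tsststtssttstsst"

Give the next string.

tsststtssttstsststtstssttsststts

φ(tsststtssttstsst) expands symbol-by-symbol to ts st st ts st ts ts st st ts ts st ts st st ts; joining the 16 pieces gives the next term.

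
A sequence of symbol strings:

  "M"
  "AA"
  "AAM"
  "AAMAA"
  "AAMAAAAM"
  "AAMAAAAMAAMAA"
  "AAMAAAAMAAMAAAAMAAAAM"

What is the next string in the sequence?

AAMAAAAMAAMAAAAMAAAAMAAMAAAAMAAMAA

From term 3 onward, concatenate the last term with the second-to-last: AA·M = AAM, AAM·AA = AAMAA, …
The next term joins AAMAAAAMAAMAAAAMAAAAM and AAMAAAAMAAMAA.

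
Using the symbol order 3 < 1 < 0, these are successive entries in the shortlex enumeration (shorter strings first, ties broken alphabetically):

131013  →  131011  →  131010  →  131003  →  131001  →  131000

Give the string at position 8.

Stepping forward 2 times from 131000: 131000 → 130333, then the target.

130331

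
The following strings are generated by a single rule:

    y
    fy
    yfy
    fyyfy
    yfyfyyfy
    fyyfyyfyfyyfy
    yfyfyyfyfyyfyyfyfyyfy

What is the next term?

From term 3 onward, concatenate the second-to-last term with the last: y·fy = yfy, fy·yfy = fyyfy, …
So term 8 is fyyfyyfyfyyfy·yfyfyyfyfyyfyyfyfyyfy.

fyyfyyfyfyyfyyfyfyyfyfyyfyyfyfyyfy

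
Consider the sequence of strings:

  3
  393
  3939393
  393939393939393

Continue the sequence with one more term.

Each string is two copies of the previous one joined by '9'.
Doubling 393939393939393 with '9' between the halves:

3939393939393939393939393939393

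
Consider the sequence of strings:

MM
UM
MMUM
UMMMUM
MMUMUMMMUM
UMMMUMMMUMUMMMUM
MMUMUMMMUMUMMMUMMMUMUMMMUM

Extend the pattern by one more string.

UMMMUMMMUMUMMMUMMMUMUMMMUMUMMMUMMMUMUMMMUM

Each term (from the third on) is the two preceding terms concatenated in order: term 3 = MM·UM = MMUM.
So term 8 is UMMMUMMMUMUMMMUM·MMUMUMMMUMUMMMUMMMUMUMMMUM.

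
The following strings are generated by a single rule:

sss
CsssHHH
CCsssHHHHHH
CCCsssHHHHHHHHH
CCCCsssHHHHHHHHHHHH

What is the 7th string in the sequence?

CCCCCCsssHHHHHHHHHHHHHHHHHH

Every step adds C to the front and HHH to the end of the previous string.
From CCCCsssHHHHHHHHHHHH, 2 further steps: CCCCsssHHHHHHHHHHHH → CCCCCsssHHHHHHHHHHHHHHH → (answer).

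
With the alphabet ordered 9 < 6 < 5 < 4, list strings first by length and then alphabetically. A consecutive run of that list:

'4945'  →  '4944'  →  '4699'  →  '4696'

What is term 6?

4694

Continuing the enumeration 2 steps past 4696: 4696 → 4695 → (answer).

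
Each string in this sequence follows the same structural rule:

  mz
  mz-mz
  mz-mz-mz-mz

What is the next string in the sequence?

Each string is two copies of the previous one joined by '-'.
Doubling mz-mz-mz-mz with '-' between the halves:

mz-mz-mz-mz-mz-mz-mz-mz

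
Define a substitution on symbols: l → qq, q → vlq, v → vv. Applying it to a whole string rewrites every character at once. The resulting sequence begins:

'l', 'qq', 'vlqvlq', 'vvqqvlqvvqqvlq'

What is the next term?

vvvvvlqvlqvvqqvlqvvvvvlqvlqvvqqvlq

φ(vvqqvlqvvqqvlq) expands symbol-by-symbol to vv vv vlq vlq vv qq vlq vv vv vlq vlq vv qq vlq; joining the 14 pieces gives the next term.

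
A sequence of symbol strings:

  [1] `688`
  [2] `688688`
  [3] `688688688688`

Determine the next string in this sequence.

688688688688688688688688

Each string is two copies of the previous one concatenated.
One more doubling of 688688688688 gives the answer.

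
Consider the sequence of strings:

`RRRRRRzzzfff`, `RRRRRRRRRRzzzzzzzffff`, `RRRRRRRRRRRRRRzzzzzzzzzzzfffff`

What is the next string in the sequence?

Reading off run lengths: R runs 6, 10, 14; z runs 3, 7, 11; f runs 3, 4, 5 — each is linear in n (n = 1, 2, …).
Setting n = 4 gives 18, 15, 6 characters in each block.

RRRRRRRRRRRRRRRRRRzzzzzzzzzzzzzzzffffff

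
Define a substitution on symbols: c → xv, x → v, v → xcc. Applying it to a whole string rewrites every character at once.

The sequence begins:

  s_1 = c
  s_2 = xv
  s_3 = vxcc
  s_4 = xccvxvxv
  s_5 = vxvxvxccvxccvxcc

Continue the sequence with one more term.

Rewriting the 16 symbols of vxvxvxccvxccvxcc one by one yields xcc v xcc v xcc v xv xv xcc v xv xv xcc v xv xv; concatenated:

xccvxccvxccvxvxvxccvxvxvxccvxvxv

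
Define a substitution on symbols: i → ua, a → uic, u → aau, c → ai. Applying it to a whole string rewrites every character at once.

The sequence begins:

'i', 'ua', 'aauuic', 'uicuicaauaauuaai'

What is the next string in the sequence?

aauuaaiaauuaaiuicuicaauuicuicaauaauuicuicua

Replace each of the 16 characters of uicuicaauaauuaai in place — aau ua ai aau ua ai uic uic aau uic uic aau aau uic uic ua — and concatenate.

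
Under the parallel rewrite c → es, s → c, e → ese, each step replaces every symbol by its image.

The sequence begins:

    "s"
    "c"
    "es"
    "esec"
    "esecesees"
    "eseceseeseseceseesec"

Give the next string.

Applying the rule to each of the 20 symbols of eseceseeseseceseesec gives the pieces ese c ese es ese c ese ese c ese c ese es ese c ese ese c ese es, which concatenate to the answer.

eseceseeseseceseeseceseceseeseseceseesecesees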